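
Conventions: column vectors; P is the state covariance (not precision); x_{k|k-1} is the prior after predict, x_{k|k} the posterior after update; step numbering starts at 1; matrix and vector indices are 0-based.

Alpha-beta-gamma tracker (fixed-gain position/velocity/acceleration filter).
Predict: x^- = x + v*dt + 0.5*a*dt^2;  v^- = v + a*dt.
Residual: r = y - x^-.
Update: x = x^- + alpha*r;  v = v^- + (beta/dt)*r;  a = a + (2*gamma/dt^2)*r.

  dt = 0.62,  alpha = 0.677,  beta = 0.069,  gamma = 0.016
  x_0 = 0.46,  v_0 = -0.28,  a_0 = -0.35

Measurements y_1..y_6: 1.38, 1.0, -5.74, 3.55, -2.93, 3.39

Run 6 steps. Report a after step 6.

step 1: x_pred=0.2191  r=1.1609  x^+=1.0050  v^+=-0.3678  a^+=-0.2534
step 2: x_pred=0.7283  r=0.2717  x^+=0.9122  v^+=-0.4947  a^+=-0.2307
step 3: x_pred=0.5612  r=-6.3012  x^+=-3.7047  v^+=-1.3390  a^+=-0.7553
step 4: x_pred=-4.6800  r=8.2300  x^+=0.8917  v^+=-0.8913  a^+=-0.0702
step 5: x_pred=0.3256  r=-3.2556  x^+=-1.8784  v^+=-1.2972  a^+=-0.3412
step 6: x_pred=-2.7483  r=6.1383  x^+=1.4073  v^+=-0.8256  a^+=0.1698

a_post = 0.1698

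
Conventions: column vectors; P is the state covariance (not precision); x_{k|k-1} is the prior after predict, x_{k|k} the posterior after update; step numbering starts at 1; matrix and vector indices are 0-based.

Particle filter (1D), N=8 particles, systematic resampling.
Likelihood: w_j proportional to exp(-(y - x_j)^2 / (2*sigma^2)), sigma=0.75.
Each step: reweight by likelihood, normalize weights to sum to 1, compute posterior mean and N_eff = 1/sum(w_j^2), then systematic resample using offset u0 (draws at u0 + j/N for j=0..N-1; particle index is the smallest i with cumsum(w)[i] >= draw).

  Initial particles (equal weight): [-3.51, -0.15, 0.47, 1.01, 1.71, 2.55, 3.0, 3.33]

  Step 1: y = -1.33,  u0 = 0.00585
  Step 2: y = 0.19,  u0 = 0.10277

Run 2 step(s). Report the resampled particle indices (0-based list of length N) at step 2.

step 1: w=[0.0397, 0.7865, 0.1522, 0.0209, 0.0007, 0.0000, 0.0000, 0.0000]  mean=-0.1634  Neff=1.5534  idx=[0, 1, 1, 1, 1, 1, 1, 2]
step 2: w=[0.0000, 0.1422, 0.1422, 0.1422, 0.1422, 0.1422, 0.1422, 0.1470]  mean=-0.0589  Neff=6.9991  idx=[1, 2, 3, 4, 5, 6, 6, 7]

resampled_idx = [1, 2, 3, 4, 5, 6, 6, 7]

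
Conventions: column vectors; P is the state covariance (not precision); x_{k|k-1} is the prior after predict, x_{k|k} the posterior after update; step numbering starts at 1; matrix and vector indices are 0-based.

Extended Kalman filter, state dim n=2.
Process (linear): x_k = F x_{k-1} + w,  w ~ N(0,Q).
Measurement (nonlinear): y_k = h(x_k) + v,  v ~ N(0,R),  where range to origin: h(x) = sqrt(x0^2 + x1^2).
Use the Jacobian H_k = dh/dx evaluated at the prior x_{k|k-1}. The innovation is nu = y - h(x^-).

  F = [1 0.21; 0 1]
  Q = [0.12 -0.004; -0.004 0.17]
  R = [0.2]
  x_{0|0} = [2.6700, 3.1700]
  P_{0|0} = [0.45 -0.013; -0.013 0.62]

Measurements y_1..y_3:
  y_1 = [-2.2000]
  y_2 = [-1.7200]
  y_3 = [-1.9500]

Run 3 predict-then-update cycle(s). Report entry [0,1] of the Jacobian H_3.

H_jac[0,1] = 0.9907

step 1: x^-=[3.3357, 3.1700]  P^-=[0.5919 0.1132; 0.1132 0.7900]  H_jac=[0.7249 0.6889]  S=[0.9990]  K=[0.5076; 0.6269]  nu=[-6.8017]  x^+=[-0.1166, -1.0942]  P^+=[0.3345 -0.2047; -0.2047 0.3974]
step 2: x^-=[-0.3463, -1.0942]  P^-=[0.3861 -0.1252; -0.1252 0.5674]  H_jac=[-0.3018 -0.9534]  S=[0.6788]  K=[0.0042; -0.7412]  nu=[-2.8677]  x^+=[-0.3584, 1.0313]  P^+=[0.3861 -0.1231; -0.1231 0.1945]
step 3: x^-=[-0.1418, 1.0313]  P^-=[0.4630 -0.0863; -0.0863 0.3645]  H_jac=[-0.1363 0.9907]  S=[0.5896]  K=[-0.2519; 0.6323]  nu=[-2.9911]  x^+=[0.6117, -0.8600]  P^+=[0.4255 0.0077; 0.0077 0.1287]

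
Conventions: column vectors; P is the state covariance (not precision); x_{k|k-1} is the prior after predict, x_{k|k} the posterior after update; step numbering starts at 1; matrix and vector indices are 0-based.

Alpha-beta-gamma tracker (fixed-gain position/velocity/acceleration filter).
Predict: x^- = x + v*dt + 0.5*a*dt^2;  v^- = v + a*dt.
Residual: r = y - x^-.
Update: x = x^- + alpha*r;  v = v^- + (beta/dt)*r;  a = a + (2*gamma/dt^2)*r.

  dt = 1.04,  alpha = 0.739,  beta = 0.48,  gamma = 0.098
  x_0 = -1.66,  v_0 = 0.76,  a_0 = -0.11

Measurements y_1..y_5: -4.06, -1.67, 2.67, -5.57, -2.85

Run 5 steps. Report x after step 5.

step 1: x_pred=-0.9291  r=-3.1309  x^+=-3.2428  v^+=-0.7994  a^+=-0.6774
step 2: x_pred=-4.4406  r=2.7706  x^+=-2.3931  v^+=-0.2252  a^+=-0.1753
step 3: x_pred=-2.7221  r=5.3921  x^+=1.2627  v^+=2.0812  a^+=0.8018
step 4: x_pred=3.8607  r=-9.4307  x^+=-3.1086  v^+=-1.4376  a^+=-0.9071
step 5: x_pred=-5.0942  r=2.2442  x^+=-3.4357  v^+=-1.3452  a^+=-0.5005

x_post = -3.4357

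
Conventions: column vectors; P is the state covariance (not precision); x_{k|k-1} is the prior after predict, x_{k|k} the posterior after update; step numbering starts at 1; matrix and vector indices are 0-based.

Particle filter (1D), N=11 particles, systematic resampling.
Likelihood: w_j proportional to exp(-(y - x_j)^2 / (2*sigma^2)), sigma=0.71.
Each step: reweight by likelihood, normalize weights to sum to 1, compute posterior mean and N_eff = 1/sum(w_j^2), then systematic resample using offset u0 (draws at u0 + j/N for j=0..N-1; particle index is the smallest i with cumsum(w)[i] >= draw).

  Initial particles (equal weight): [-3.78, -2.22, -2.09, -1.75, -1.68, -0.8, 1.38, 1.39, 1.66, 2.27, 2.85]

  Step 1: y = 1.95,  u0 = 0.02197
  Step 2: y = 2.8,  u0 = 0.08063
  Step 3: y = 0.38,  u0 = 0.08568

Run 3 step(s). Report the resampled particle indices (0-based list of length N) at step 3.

resampled_idx = [0, 0, 0, 0, 1, 1, 2, 2, 2, 5, 8]

step 1: w=[0.0000, 0.0000, 0.0000, 0.0000, 0.0000, 0.0001, 0.1943, 0.1965, 0.2467, 0.2423, 0.1201]  mean=1.8429  Neff=4.7542  idx=[6, 6, 7, 7, 7, 8, 8, 9, 9, 9, 10]
step 2: w=[0.0300, 0.0300, 0.0309, 0.0309, 0.0309, 0.0611, 0.0611, 0.1679, 0.1679, 0.1679, 0.2213]  mean=2.1888  Neff=6.8635  idx=[2, 5, 6, 7, 8, 8, 9, 9, 10, 10, 10]
step 3: w=[0.3999, 0.2166, 0.2166, 0.0318, 0.0318, 0.0318, 0.0318, 0.0318, 0.0026, 0.0026, 0.0026]  mean=1.6583  Neff=3.8631  idx=[0, 0, 0, 0, 1, 1, 2, 2, 2, 5, 8]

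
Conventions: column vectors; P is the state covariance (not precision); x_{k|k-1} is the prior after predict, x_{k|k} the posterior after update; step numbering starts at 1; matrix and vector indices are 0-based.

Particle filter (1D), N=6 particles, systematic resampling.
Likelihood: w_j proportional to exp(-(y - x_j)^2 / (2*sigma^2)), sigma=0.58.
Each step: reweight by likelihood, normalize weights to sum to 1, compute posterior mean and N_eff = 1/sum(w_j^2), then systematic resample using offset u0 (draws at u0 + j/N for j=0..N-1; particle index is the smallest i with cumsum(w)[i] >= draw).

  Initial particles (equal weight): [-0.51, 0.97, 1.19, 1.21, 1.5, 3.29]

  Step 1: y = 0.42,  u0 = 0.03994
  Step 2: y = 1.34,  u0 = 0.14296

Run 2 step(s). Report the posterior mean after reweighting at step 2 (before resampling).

step 1: w=[0.1455, 0.3356, 0.2179, 0.2081, 0.0929, 0.0000]  mean=0.9018  Neff=4.2880  idx=[0, 1, 1, 2, 3, 3]
step 2: w=[0.0014, 0.1791, 0.1791, 0.2123, 0.2141, 0.2141]  mean=1.1175  Neff=4.9781  idx=[1, 2, 3, 4, 5, 5]

post_mean = 1.1175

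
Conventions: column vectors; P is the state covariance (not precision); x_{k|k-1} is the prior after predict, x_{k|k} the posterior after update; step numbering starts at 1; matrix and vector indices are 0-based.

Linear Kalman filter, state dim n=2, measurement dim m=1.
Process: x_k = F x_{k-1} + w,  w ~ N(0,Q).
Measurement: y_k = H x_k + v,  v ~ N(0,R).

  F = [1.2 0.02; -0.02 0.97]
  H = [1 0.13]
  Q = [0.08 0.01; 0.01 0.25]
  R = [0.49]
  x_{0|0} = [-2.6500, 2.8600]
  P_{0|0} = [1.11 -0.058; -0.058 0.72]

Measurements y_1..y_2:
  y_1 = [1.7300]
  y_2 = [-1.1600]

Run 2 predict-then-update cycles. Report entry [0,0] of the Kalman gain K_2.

step 1: x^-=[-3.1228, 2.8272]  P^-=[1.6759 -0.0702; -0.0702 0.9301]  S=[2.1634]  K=[0.7705; 0.0235]  nu=[4.4853]  x^+=[0.3329, 2.9324]  P^+=[0.3917 -0.1093; -0.1093 0.9290]
step 2: x^-=[0.4581, 2.8378]  P^-=[0.6392 -0.1085; -0.1085 1.1284]  S=[1.1201]  K=[0.5581; 0.0341]  nu=[-1.9870]  x^+=[-0.6508, 2.7701]  P^+=[0.2903 -0.1298; -0.1298 1.1271]

K[0,0] = 0.5581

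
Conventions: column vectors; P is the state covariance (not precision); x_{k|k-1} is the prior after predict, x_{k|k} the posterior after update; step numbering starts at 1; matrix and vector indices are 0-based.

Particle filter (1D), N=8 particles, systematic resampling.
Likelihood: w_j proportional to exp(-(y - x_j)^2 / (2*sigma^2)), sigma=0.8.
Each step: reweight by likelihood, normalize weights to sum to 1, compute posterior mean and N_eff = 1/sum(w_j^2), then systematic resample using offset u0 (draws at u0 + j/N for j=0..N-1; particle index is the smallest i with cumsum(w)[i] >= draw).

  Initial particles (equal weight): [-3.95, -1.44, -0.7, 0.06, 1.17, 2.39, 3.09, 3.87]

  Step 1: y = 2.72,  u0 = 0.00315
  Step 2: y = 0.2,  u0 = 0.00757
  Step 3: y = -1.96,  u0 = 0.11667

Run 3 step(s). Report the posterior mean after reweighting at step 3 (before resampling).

step 1: w=[0.0000, 0.0000, 0.0000, 0.0017, 0.0657, 0.3942, 0.3856, 0.1527]  mean=2.8017  Neff=3.0143  idx=[4, 5, 5, 5, 6, 6, 6, 7]
step 2: w=[0.8644, 0.0425, 0.0425, 0.0425, 0.0026, 0.0026, 0.0026, 0.0000]  mean=1.3410  Neff=1.3286  idx=[0, 0, 0, 0, 0, 0, 0, 1]
step 3: w=[0.1428, 0.1428, 0.1428, 0.1428, 0.1428, 0.1428, 0.1428, 0.0001]  mean=1.1701  Neff=7.0016  idx=[0, 1, 2, 3, 4, 5, 6, 6]

post_mean = 1.1701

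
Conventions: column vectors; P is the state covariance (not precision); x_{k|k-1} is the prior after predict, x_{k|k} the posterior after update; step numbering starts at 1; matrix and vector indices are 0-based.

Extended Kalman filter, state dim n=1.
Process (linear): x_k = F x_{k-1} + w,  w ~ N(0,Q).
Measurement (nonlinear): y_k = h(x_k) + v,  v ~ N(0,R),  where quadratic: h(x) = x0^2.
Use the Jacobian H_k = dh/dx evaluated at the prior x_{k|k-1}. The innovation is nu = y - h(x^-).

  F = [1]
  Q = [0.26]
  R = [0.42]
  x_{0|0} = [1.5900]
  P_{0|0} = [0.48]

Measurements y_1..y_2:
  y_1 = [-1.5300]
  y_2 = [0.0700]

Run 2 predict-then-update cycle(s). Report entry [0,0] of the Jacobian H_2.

H_jac[0,0] = 0.7634

step 1: x^-=[1.5900]  P^-=[0.7400]  H_jac=[3.1800]  S=[7.9032]  K=[0.2978]  nu=[-4.0581]  x^+=[0.3817]  P^+=[0.0393]
step 2: x^-=[0.3817]  P^-=[0.2993]  H_jac=[0.7634]  S=[0.5944]  K=[0.3844]  nu=[-0.0757]  x^+=[0.3526]  P^+=[0.2115]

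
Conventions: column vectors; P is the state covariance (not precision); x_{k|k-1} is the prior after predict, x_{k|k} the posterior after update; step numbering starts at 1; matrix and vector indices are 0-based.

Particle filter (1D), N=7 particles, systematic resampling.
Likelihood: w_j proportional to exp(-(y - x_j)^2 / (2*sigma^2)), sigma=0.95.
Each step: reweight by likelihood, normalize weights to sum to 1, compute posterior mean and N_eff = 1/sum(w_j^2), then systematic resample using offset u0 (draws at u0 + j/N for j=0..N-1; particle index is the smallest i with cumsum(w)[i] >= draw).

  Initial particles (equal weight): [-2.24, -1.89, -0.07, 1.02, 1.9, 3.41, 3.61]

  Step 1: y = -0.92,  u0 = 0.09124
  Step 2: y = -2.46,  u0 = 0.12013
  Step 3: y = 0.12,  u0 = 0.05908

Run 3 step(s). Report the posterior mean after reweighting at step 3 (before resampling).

step 1: w=[0.2138, 0.3333, 0.3762, 0.0698, 0.0069, 0.0000, 0.0000]  mean=-1.0510  Neff=3.2974  idx=[0, 1, 1, 1, 2, 2, 3]
step 2: w=[0.2731, 0.2343, 0.2343, 0.2343, 0.0118, 0.0118, 0.0003]  mean=-1.9415  Neff=4.1747  idx=[0, 0, 1, 2, 2, 3, 4]
step 3: w=[0.0305, 0.0305, 0.0712, 0.0712, 0.0712, 0.0712, 0.6543]  mean=-0.7206  Neff=2.2213  idx=[1, 3, 5, 6, 6, 6, 6]

post_mean = -0.7206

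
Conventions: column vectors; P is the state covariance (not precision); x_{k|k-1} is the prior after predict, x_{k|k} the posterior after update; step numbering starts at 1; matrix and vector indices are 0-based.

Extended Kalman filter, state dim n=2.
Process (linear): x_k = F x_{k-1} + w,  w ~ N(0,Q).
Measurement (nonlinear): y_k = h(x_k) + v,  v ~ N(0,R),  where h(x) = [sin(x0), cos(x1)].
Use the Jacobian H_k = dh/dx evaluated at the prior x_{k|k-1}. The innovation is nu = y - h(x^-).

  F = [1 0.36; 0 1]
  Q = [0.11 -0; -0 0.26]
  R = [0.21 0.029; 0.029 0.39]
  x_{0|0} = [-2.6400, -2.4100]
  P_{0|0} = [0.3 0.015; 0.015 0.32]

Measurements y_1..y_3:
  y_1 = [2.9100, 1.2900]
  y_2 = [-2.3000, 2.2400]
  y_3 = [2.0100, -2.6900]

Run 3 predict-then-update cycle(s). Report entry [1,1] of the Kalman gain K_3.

step 1: x^-=[-3.5076, -2.4100]  P^-=[0.4623 0.1302; 0.1302 0.5800]  H_jac=[-0.9338 0.0000; 0.0000 0.6681]  S=[0.6131 -0.0522; -0.0522 0.6489]  K=[-0.6975 0.0779; -0.1485 0.5852]  nu=[2.5521, 2.0341]  x^+=[-5.1291, -1.5985]  P^+=[0.1544 0.0152; 0.0152 0.3352]
step 2: x^-=[-5.7045, -1.5985]  P^-=[0.3188 0.1359; 0.1359 0.5952]  H_jac=[0.8372 0.0000; 0.0000 0.9996]  S=[0.4335 0.1427; 0.1427 0.9847]  K=[0.5990 0.0511; 0.0667 0.5945]  nu=[-2.8469, 2.2677]  x^+=[-7.2937, -0.4402]  P^+=[0.1520 0.0373; 0.0373 0.2339]
step 3: x^-=[-7.4522, -0.4402]  P^-=[0.3192 0.1215; 0.1215 0.4939]  H_jac=[0.3910 0.0000; 0.0000 0.4261]  S=[0.2588 0.0492; 0.0492 0.4797]  K=[0.4709 0.0596; 0.1021 0.4283]  nu=[2.9304, -3.5947]  x^+=[-6.2864, -1.6804]  P^+=[0.2573 0.0866; 0.0866 0.3989]

K[1,1] = 0.4283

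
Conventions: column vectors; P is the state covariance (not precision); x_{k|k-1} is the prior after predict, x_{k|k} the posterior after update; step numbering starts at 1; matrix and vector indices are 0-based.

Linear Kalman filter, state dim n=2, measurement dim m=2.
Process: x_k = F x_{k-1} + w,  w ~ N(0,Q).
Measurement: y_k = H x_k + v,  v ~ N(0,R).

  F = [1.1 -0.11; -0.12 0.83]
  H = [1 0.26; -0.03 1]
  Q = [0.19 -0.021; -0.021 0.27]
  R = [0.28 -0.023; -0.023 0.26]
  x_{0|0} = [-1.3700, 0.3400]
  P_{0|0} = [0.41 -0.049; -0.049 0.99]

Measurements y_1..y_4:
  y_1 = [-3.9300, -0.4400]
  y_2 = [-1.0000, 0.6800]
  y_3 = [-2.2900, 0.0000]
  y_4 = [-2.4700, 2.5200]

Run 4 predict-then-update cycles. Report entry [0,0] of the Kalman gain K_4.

step 1: x^-=[-1.5444, 0.4466]  P^-=[0.7099 -0.2109; -0.2109 0.9677]  S=[0.9457 -0.0019; -0.0019 1.2410]  K=[0.6923 -0.1860; 0.0447 0.7849]  nu=[-2.5017, -0.9329]  x^+=[-3.1029, -0.3974]  P^+=[0.2132 -0.0579; -0.0579 0.2013]
step 2: x^-=[-3.3695, 0.0425]  P^-=[0.4644 -0.1211; -0.1211 0.4233]  S=[0.7100 -0.0471; -0.0471 0.6910]  K=[0.5995 -0.1546; 0.0255 0.6196]  nu=[2.3584, 0.5364]  x^+=[-2.0387, 0.4349]  P^+=[0.1840 -0.0485; -0.0485 0.1591]
step 3: x^-=[-2.2904, 0.6056]  P^-=[0.4263 -0.1047; -0.1047 0.3919]  S=[0.6783 -0.0378; -0.0378 0.6585]  K=[0.5802 -0.1451; 0.0294 0.6015]  nu=[-0.1571, -0.6743]  x^+=[-2.2837, 0.1954]  P^+=[0.1777 -0.0457; -0.0457 0.1543]
step 4: x^-=[-2.5335, 0.4362]  P^-=[0.4179 -0.1009; -0.1009 0.3880]  S=[0.6717 -0.0348; -0.0348 0.6544]  K=[0.5758 -0.1428; 0.0310 0.5992]  nu=[-0.0499, 2.0078]  x^+=[-2.8489, 1.6376]  P^+=[0.1762 -0.0451; -0.0451 0.1537]

K[0,0] = 0.5758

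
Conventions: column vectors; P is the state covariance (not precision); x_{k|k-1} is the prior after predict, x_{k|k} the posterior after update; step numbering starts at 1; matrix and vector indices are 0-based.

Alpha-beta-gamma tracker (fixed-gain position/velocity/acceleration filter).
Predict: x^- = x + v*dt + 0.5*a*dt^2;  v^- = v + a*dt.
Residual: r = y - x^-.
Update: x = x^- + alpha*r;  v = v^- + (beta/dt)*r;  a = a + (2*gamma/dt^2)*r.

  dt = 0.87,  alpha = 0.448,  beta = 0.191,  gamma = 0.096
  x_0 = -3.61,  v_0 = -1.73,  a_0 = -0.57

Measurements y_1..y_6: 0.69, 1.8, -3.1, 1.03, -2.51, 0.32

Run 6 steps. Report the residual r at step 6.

resid = -2.8737

step 1: x_pred=-5.3308  r=6.0208  x^+=-2.6335  v^+=-0.9041  a^+=0.9573
step 2: x_pred=-3.0578  r=4.8578  x^+=-0.8815  v^+=0.9952  a^+=2.1895
step 3: x_pred=0.8130  r=-3.9130  x^+=-0.9400  v^+=2.0411  a^+=1.1969
step 4: x_pred=1.2887  r=-0.2587  x^+=1.1728  v^+=3.0256  a^+=1.1313
step 5: x_pred=4.2332  r=-6.7432  x^+=1.2122  v^+=2.5294  a^+=-0.5792
step 6: x_pred=3.1937  r=-2.8737  x^+=1.9063  v^+=1.3947  a^+=-1.3082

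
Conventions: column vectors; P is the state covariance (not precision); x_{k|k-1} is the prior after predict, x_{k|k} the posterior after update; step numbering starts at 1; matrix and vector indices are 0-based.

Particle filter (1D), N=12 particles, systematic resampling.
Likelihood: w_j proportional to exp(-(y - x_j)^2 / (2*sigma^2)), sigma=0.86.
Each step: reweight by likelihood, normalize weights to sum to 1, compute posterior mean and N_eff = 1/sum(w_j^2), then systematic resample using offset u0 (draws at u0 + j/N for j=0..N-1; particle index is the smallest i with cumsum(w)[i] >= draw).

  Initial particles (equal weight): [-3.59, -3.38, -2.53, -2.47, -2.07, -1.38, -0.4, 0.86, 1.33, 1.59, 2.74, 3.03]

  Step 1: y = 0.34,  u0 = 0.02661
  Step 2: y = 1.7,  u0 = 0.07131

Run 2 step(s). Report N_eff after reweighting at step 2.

step 1: w=[0.0000, 0.0000, 0.0015, 0.0019, 0.0076, 0.0525, 0.2678, 0.3230, 0.1999, 0.1349, 0.0079, 0.0029]  mean=0.5847  Neff=4.2169  idx=[5, 6, 6, 6, 7, 7, 7, 7, 8, 8, 9, 9]
step 2: w=[0.0003, 0.0079, 0.0079, 0.0079, 0.0963, 0.0963, 0.0963, 0.0963, 0.1415, 0.1415, 0.1539, 0.1539]  mean=1.1874  Neff=8.0176  idx=[4, 5, 6, 7, 7, 8, 9, 9, 10, 10, 11, 11]

N_eff = 8.0176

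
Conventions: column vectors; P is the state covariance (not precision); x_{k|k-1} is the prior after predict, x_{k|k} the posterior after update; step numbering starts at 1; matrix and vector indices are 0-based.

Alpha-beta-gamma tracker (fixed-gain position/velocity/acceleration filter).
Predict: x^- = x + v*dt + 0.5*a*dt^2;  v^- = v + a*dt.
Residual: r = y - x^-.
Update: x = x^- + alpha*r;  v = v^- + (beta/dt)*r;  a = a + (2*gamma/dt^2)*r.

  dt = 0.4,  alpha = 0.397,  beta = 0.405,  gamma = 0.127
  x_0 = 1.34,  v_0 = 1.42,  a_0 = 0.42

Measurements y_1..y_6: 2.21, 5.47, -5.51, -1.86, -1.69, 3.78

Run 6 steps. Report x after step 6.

x_post = -4.4128

step 1: x_pred=1.9416  r=0.2684  x^+=2.0482  v^+=1.8598  a^+=0.8461
step 2: x_pred=2.8597  r=2.6103  x^+=3.8960  v^+=4.8411  a^+=4.9899
step 3: x_pred=6.2316  r=-11.7416  x^+=1.5702  v^+=-5.0514  a^+=-13.6500
step 4: x_pred=-1.5423  r=-0.3177  x^+=-1.6685  v^+=-10.8330  a^+=-14.1543
step 5: x_pred=-7.1340  r=5.4440  x^+=-4.9727  v^+=-10.9827  a^+=-5.5119
step 6: x_pred=-9.8067  r=13.5867  x^+=-4.4128  v^+=0.5692  a^+=16.0570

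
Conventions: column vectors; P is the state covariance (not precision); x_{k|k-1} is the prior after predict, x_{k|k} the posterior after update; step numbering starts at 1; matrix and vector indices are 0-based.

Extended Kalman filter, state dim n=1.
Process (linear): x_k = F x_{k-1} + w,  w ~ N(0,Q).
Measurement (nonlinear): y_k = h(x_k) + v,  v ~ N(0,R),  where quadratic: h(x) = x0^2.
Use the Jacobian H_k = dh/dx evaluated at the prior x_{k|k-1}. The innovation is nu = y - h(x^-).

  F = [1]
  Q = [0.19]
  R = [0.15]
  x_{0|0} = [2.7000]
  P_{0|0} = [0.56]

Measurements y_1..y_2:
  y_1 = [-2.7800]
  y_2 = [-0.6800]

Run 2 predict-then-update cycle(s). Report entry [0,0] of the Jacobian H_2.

step 1: x^-=[2.7000]  P^-=[0.7500]  H_jac=[5.4000]  S=[22.0200]  K=[0.1839]  nu=[-10.0700]  x^+=[0.8479]  P^+=[0.0051]
step 2: x^-=[0.8479]  P^-=[0.1951]  H_jac=[1.6958]  S=[0.7111]  K=[0.4653]  nu=[-1.3989]  x^+=[0.1970]  P^+=[0.0412]

H_jac[0,0] = 1.6958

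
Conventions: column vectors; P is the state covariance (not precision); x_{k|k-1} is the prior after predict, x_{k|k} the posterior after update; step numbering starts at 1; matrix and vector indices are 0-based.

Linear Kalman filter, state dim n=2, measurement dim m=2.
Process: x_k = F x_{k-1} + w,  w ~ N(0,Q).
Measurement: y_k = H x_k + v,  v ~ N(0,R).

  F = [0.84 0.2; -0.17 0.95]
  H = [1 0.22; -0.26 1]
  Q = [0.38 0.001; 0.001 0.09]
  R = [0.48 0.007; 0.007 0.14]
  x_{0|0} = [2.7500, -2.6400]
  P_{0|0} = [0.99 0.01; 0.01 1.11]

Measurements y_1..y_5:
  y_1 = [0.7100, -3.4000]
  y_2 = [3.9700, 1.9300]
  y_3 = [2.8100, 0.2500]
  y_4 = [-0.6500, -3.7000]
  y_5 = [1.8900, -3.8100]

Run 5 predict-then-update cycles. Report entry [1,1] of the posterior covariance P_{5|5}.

step 1: x^-=[1.7820, -2.9755]  P^-=[1.1263 0.0782; 0.0782 1.1172]  S=[1.6948 0.0336; 0.0336 1.2926]  K=[0.6784 -0.1837; 0.1744 0.8440]  nu=[-0.4174, 0.0388]  x^+=[1.4917, -3.0155]  P^+=[0.3111 0.0599; 0.0599 0.1350]
step 2: x^-=[0.6499, -3.1183]  P^-=[0.6251 0.0280; 0.0280 0.2014]  S=[1.1271 -0.0848; -0.0848 0.3691]  K=[0.5420 -0.2399; 0.1056 0.5502]  nu=[4.0061, 5.2173]  x^+=[1.5695, 0.1753]  P^+=[0.2507 0.0354; 0.0354 0.0870]
step 3: x^-=[1.3534, -0.1003]  P^-=[0.5723 0.0088; 0.0088 0.1643]  S=[1.0641 -0.0974; -0.0974 0.3384]  K=[0.5153 -0.2655; 0.0883 0.5042]  nu=[1.4787, 0.7022]  x^+=[1.9290, 0.3844]  P^+=[0.2392 0.0286; 0.0286 0.0786]
step 4: x^-=[1.6972, 0.0372]  P^-=[0.5615 0.0037; 0.0037 0.1586]  S=[1.0508 -0.1006; -0.1006 0.3347]  K=[0.5091 -0.2722; 0.0842 0.4965]  nu=[-2.3554, -3.2959]  x^+=[1.3953, -1.7976]  P^+=[0.2365 0.0270; 0.0270 0.0771]
step 5: x^-=[0.8125, -1.9449]  P^-=[0.5590 0.0025; 0.0025 0.1577]  S=[1.0477 -0.1013; -0.1013 0.3342]  K=[0.5076 -0.2736; 0.0834 0.4952]  nu=[1.5054, -1.6538]  x^+=[2.0292, -2.6385]  P^+=[0.2359 0.0266; 0.0266 0.0768]

P_post[1,1] = 0.0768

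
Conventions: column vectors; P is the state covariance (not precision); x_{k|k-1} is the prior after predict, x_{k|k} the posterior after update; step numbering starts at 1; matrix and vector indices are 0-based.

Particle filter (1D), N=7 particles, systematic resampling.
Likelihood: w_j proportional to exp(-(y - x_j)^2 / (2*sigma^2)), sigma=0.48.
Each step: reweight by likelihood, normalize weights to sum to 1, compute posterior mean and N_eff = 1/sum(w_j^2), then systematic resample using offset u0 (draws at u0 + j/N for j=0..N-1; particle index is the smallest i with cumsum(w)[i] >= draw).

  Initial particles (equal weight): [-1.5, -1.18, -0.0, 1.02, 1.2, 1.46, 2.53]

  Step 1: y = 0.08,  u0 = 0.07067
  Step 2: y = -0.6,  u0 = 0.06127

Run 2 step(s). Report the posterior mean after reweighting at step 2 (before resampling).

step 1: w=[0.0035, 0.0255, 0.7882, 0.1175, 0.0525, 0.0128, 0.0000]  mean=0.1662  Neff=1.5660  idx=[2, 2, 2, 2, 2, 2, 3]
step 2: w=[0.1665, 0.1665, 0.1665, 0.1665, 0.1665, 0.1665, 0.0012]  mean=0.0012  Neff=6.0146  idx=[0, 1, 2, 2, 3, 4, 5]

post_mean = 0.0012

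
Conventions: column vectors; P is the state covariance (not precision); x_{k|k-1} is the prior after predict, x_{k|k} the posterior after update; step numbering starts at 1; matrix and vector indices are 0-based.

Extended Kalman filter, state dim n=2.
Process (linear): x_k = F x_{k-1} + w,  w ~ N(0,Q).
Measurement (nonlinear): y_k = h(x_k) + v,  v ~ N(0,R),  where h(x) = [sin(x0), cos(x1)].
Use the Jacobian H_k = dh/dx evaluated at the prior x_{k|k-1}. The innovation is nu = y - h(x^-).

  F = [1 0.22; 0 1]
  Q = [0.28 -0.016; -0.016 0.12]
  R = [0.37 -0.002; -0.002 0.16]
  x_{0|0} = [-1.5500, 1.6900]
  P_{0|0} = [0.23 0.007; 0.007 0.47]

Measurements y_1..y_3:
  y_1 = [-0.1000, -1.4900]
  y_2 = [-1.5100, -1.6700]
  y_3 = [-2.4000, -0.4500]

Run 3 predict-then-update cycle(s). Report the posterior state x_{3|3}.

x_post = [-1.5733, 2.9339]

step 1: x^-=[-1.1782, 1.6900]  P^-=[0.5358 0.0944; 0.0944 0.5900]  H_jac=[0.3826 0.0000; 0.0000 -0.9929]  S=[0.4484 -0.0379; -0.0379 0.7417]  K=[0.4484 -0.1035; 0.0139 -0.7892]  nu=[0.8239, -1.3711]  x^+=[-0.6669, 2.7835]  P^+=[0.4342 0.0176; 0.0176 0.1272]
step 2: x^-=[-0.0545, 2.7835]  P^-=[0.7281 0.0296; 0.0296 0.2472]  H_jac=[0.9985 0.0000; 0.0000 -0.3505]  S=[1.0959 -0.0123; -0.0123 0.1904]  K=[0.6632 -0.0114; 0.0218 -0.4537]  nu=[-1.4555, -0.7334]  x^+=[-1.0115, 3.0845]  P^+=[0.2458 0.0090; 0.0090 0.2072]
step 3: x^-=[-0.3329, 3.0845]  P^-=[0.5398 0.0386; 0.0386 0.3272]  H_jac=[0.9451 0.0000; 0.0000 -0.0571]  S=[0.8521 -0.0041; -0.0041 0.1611]  K=[0.5987 0.0015; 0.0422 -0.1149]  nu=[-2.0732, 0.5484]  x^+=[-1.5733, 2.9339]  P^+=[0.2344 0.0168; 0.0168 0.3236]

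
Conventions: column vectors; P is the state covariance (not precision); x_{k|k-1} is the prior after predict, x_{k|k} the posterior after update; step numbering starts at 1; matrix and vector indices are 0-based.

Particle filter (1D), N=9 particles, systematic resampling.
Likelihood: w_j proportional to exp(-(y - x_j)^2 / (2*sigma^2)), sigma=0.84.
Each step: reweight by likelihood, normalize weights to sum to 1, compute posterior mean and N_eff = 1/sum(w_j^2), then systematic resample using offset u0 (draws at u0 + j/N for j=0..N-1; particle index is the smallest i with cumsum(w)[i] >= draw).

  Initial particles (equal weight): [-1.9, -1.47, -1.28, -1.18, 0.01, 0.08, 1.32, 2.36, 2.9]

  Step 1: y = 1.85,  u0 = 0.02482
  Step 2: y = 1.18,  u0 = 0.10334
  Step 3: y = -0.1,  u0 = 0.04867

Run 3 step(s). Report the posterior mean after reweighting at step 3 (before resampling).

step 1: w=[0.0000, 0.0002, 0.0004, 0.0006, 0.0393, 0.0470, 0.3546, 0.3598, 0.1981]  mean=1.8942  Neff=3.3537  idx=[4, 6, 6, 6, 7, 7, 7, 8, 8]
step 2: w=[0.0806, 0.2097, 0.2097, 0.2097, 0.0793, 0.0793, 0.0793, 0.0261, 0.0261]  mean=1.5444  Neff=6.3010  idx=[1, 1, 2, 2, 3, 3, 4, 6, 8]
step 3: w=[0.1634, 0.1634, 0.1634, 0.1634, 0.1634, 0.1634, 0.0094, 0.0094, 0.0012]  mean=1.3413  Neff=6.2390  idx=[0, 0, 1, 2, 3, 3, 4, 5, 5]

post_mean = 1.3413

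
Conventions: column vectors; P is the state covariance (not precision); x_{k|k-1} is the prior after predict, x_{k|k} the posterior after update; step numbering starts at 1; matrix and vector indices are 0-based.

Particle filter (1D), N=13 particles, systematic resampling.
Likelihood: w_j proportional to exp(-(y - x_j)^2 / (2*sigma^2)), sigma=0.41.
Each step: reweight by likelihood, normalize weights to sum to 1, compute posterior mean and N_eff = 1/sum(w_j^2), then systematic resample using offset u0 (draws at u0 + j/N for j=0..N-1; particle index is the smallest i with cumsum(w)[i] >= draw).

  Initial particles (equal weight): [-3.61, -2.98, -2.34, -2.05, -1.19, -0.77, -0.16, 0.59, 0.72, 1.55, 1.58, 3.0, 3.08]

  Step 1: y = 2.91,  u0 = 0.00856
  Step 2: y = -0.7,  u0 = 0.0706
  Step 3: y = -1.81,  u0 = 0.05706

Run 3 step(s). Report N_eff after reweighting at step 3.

step 1: w=[0.0000, 0.0000, 0.0000, 0.0000, 0.0000, 0.0000, 0.0000, 0.0000, 0.0000, 0.0021, 0.0027, 0.5130, 0.4822]  mean=3.0316  Neff=2.0176  idx=[11, 11, 11, 11, 11, 11, 11, 12, 12, 12, 12, 12, 12]
step 2: w=[0.1248, 0.1248, 0.1248, 0.1248, 0.1248, 0.1248, 0.1248, 0.0211, 0.0211, 0.0211, 0.0211, 0.0211, 0.0211]  mean=3.0101  Neff=8.9519  idx=[0, 1, 1, 2, 3, 3, 4, 4, 5, 6, 6, 9, 12]
step 3: w=[0.0893, 0.0893, 0.0893, 0.0893, 0.0893, 0.0893, 0.0893, 0.0893, 0.0893, 0.0893, 0.0893, 0.0089, 0.0089]  mean=3.0014  Neff=11.3809  idx=[0, 1, 2, 3, 4, 4, 5, 6, 7, 8, 9, 10, 10]

N_eff = 11.3809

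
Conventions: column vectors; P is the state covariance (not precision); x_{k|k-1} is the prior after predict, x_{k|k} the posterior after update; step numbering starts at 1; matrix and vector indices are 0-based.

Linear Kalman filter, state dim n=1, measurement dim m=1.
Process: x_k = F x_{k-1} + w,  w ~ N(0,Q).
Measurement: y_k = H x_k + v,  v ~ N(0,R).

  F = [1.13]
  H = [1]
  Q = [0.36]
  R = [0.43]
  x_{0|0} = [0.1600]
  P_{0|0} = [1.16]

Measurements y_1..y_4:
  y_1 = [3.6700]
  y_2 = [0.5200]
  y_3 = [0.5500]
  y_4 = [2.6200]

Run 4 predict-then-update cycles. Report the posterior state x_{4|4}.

x_post = [2.0498]

step 1: x^-=[0.1808]  P^-=[1.8412]  S=[2.2712]  K=[0.8107]  nu=[3.4892]  x^+=[3.0094]  P^+=[0.3486]
step 2: x^-=[3.4006]  P^-=[0.8051]  S=[1.2351]  K=[0.6519]  nu=[-2.8806]  x^+=[1.5229]  P^+=[0.2803]
step 3: x^-=[1.7209]  P^-=[0.7179]  S=[1.1479]  K=[0.6254]  nu=[-1.1709]  x^+=[0.9886]  P^+=[0.2689]
step 4: x^-=[1.1171]  P^-=[0.7034]  S=[1.1334]  K=[0.6206]  nu=[1.5029]  x^+=[2.0498]  P^+=[0.2669]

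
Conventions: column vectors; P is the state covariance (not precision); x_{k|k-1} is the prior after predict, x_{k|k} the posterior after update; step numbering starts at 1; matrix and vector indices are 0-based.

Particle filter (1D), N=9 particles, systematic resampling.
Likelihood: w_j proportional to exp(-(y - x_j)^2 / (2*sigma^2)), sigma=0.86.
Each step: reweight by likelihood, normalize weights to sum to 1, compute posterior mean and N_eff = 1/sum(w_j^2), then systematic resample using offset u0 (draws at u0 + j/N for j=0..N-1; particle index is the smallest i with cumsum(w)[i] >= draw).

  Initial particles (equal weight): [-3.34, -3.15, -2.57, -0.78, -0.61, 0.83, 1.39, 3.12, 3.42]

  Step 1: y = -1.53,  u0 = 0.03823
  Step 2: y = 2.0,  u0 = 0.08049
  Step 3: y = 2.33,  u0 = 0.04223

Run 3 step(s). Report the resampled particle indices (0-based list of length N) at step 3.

step 1: w=[0.0537, 0.0834, 0.2366, 0.3361, 0.2774, 0.0114, 0.0015, 0.0000, 0.0000]  mean=-1.4697  Neff=3.9091  idx=[0, 2, 2, 2, 3, 3, 3, 4, 4]
step 2: w=[0.0000, 0.0000, 0.0000, 0.0000, 0.1489, 0.1489, 0.1489, 0.2766, 0.2766]  mean=-0.6861  Neff=4.5547  idx=[4, 5, 6, 6, 7, 7, 8, 8, 8]
step 3: w=[0.0713, 0.0713, 0.0713, 0.0713, 0.1429, 0.1429, 0.1429, 0.1429, 0.1429]  mean=-0.6585  Neff=8.1625  idx=[0, 2, 3, 4, 5, 6, 6, 7, 8]

resampled_idx = [0, 2, 3, 4, 5, 6, 6, 7, 8]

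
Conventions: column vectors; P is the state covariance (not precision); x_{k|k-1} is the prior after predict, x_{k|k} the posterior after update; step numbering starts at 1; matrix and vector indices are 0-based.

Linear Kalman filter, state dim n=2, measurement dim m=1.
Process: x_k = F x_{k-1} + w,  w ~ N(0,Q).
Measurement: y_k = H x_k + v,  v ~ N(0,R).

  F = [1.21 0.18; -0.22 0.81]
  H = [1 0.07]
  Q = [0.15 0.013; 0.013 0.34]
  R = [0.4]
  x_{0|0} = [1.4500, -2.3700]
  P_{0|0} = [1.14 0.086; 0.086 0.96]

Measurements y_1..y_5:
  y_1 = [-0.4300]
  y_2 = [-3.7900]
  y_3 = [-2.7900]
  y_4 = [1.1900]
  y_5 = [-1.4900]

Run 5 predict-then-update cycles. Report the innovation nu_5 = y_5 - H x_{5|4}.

step 1: x^-=[1.3279, -2.2387]  P^-=[1.8876 -0.0696; -0.0696 0.9944]  S=[2.2828]  K=[0.8248; -0.0000]  nu=[-1.6012]  x^+=[0.0073, -2.2387]  P^+=[0.3348 -0.0696; -0.0696 0.9944]
step 2: x^-=[-0.3942, -1.8149]  P^-=[0.6421 0.0034; 0.0034 1.0334]  S=[1.0476]  K=[0.6131; 0.0723]  nu=[-3.2688]  x^+=[-2.3983, -2.0513]  P^+=[0.2483 -0.0430; -0.0430 1.0280]
step 3: x^-=[-3.2712, -1.1339]  P^-=[0.5280 0.0563; 0.0563 1.0418]  S=[0.9410]  K=[0.5653; 0.1373]  nu=[0.5605]  x^+=[-2.9543, -1.0569]  P^+=[0.2273 -0.0167; -0.0167 1.0240]
step 4: x^-=[-3.7649, -0.2062]  P^-=[0.5087 0.0860; 0.0860 1.0288]  S=[0.9258]  K=[0.5560; 0.1707]  nu=[4.9694]  x^+=[-1.0021, 0.6423]  P^+=[0.2225 -0.0018; -0.0018 1.0019]
step 5: x^-=[-1.0969, 0.7407]  P^-=[0.5074 0.0981; 0.0981 1.0087]  S=[0.9261]  K=[0.5553; 0.1822]  nu=[-0.4449]  x^+=[-1.3440, 0.6597]  P^+=[0.2218 0.0044; 0.0044 0.9780]

innov = [-0.4449]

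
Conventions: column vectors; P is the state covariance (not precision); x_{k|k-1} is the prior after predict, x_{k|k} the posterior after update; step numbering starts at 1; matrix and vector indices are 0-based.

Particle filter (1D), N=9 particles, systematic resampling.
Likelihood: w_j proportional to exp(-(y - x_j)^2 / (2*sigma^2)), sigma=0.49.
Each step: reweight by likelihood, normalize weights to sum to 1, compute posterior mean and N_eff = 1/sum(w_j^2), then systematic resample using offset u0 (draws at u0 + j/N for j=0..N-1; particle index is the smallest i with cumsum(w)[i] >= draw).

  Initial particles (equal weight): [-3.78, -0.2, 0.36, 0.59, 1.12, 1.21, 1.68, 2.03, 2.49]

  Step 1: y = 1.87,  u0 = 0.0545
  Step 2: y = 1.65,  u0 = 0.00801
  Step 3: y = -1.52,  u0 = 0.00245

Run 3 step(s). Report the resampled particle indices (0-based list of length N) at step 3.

step 1: w=[0.0000, 0.0000, 0.0028, 0.0107, 0.1006, 0.1311, 0.3011, 0.3078, 0.1458]  mean=1.7724  Neff=4.2714  idx=[4, 5, 6, 6, 6, 7, 7, 7, 8]
step 2: w=[0.0835, 0.1002, 0.1496, 0.1496, 0.1496, 0.1110, 0.1110, 0.1110, 0.0345]  mean=1.7306  Neff=8.1757  idx=[0, 1, 2, 3, 3, 4, 5, 6, 7]
step 3: w=[0.7300, 0.2668, 0.0008, 0.0008, 0.0008, 0.0008, 0.0000, 0.0000, 0.0000]  mean=1.1458  Neff=1.6556  idx=[0, 0, 0, 0, 0, 0, 0, 1, 1]

resampled_idx = [0, 0, 0, 0, 0, 0, 0, 1, 1]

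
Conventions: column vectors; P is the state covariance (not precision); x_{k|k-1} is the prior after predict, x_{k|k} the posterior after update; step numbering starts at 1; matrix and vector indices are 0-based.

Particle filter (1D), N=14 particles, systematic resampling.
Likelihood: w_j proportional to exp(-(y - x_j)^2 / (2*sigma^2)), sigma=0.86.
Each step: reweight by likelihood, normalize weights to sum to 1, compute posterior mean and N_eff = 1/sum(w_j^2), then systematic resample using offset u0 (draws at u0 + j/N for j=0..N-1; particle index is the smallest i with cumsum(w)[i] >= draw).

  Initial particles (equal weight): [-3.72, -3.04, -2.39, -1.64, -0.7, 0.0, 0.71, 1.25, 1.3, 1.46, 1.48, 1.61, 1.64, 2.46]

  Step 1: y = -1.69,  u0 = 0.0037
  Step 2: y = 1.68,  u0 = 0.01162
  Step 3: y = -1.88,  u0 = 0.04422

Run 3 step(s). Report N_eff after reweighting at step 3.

step 1: w=[0.0224, 0.1057, 0.2602, 0.3618, 0.1868, 0.0526, 0.0074, 0.0011, 0.0009, 0.0004, 0.0004, 0.0002, 0.0002, 0.0000]  mean=-1.7409  Neff=4.0324  idx=[0, 1, 2, 2, 2, 2, 3, 3, 3, 3, 3, 4, 4, 4]
step 2: w=[0.0000, 0.0000, 0.0002, 0.0002, 0.0002, 0.0002, 0.0085, 0.0085, 0.0085, 0.0085, 0.0085, 0.3189, 0.3189, 0.3189]  mean=-0.7414  Neff=3.2746  idx=[7, 11, 11, 11, 11, 12, 12, 12, 12, 12, 13, 13, 13, 13]
step 3: w=[0.1594, 0.0647, 0.0647, 0.0647, 0.0647, 0.0647, 0.0647, 0.0647, 0.0647, 0.0647, 0.0647, 0.0647, 0.0647, 0.0647]  mean=-0.8499  Neff=12.5366  idx=[0, 0, 1, 2, 3, 4, 5, 6, 8, 9, 10, 11, 12, 13]

N_eff = 12.5366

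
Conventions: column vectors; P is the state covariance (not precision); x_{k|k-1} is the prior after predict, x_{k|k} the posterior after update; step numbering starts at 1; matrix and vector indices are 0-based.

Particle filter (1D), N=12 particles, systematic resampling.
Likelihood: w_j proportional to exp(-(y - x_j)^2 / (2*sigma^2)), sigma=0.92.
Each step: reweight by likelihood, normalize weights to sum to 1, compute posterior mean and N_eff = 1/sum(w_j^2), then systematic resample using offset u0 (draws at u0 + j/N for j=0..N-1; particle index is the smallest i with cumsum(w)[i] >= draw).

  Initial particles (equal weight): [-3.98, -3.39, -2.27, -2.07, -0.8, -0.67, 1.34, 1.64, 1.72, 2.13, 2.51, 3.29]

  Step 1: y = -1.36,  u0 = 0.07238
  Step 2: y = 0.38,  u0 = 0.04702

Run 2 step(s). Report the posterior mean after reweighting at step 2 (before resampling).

step 1: w=[0.0056, 0.0286, 0.1998, 0.2419, 0.2707, 0.2459, 0.0044, 0.0016, 0.0012, 0.0002, 0.0000, 0.0000]  mean=-1.4436  Neff=4.2907  idx=[2, 2, 3, 3, 3, 4, 4, 4, 4, 5, 5, 5]
step 2: w=[0.0046, 0.0046, 0.0084, 0.0084, 0.0084, 0.1277, 0.1277, 0.1277, 0.1277, 0.1516, 0.1516, 0.1516]  mean=-0.7863  Neff=7.4381  idx=[5, 5, 6, 7, 7, 8, 9, 9, 10, 10, 11, 11]

post_mean = -0.7863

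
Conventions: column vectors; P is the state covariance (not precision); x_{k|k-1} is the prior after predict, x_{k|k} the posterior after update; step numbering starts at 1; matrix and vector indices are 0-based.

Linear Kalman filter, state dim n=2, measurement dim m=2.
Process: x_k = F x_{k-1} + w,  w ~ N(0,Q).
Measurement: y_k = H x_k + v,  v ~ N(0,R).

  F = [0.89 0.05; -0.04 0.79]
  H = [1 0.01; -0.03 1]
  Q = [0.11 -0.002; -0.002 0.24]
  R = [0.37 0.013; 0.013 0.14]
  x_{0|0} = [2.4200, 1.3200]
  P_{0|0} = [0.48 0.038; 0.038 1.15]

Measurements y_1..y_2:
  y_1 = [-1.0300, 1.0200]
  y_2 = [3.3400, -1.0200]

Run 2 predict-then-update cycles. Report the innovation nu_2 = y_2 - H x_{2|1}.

step 1: x^-=[2.2198, 0.9460]  P^-=[0.4965 0.0530; 0.0530 0.9561]  S=[0.8676 0.0606; 0.0606 1.0933]  K=[0.5726 0.0031; 0.0111 0.8724]  nu=[-3.2593, 0.1406]  x^+=[0.3539, 1.0324]  P^+=[0.2118 0.0142; 0.0142 0.1227]
step 2: x^-=[0.3666, 0.8014]  P^-=[0.2793 0.0053; 0.0053 0.3160]  S=[0.6494 0.0131; 0.0131 0.4560]  K=[0.4305 -0.0191; -0.0009 0.6928]  nu=[2.9654, -1.8104]  x^+=[1.6780, -0.4556]  P^+=[0.1590 0.0077; 0.0077 0.0972]

innov = [2.9654, -1.8104]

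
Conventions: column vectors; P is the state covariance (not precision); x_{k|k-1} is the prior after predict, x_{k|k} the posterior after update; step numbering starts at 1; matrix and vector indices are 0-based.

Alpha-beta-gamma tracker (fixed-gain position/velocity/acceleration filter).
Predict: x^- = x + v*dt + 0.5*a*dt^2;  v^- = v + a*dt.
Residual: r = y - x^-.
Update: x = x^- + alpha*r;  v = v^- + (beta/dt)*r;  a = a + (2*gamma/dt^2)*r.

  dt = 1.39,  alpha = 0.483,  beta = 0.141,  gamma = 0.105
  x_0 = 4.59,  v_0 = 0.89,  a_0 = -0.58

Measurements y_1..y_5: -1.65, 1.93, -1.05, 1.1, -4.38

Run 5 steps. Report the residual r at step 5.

resid = 4.3585

step 1: x_pred=5.2668  r=-6.9168  x^+=1.9260  v^+=-0.6178  a^+=-1.3318
step 2: x_pred=-0.2194  r=2.1494  x^+=0.8188  v^+=-2.2510  a^+=-1.0982
step 3: x_pred=-3.3710  r=2.3210  x^+=-2.2499  v^+=-3.5420  a^+=-0.8459
step 4: x_pred=-7.9905  r=9.0905  x^+=-3.5998  v^+=-3.7957  a^+=0.1421
step 5: x_pred=-8.7385  r=4.3585  x^+=-6.6333  v^+=-3.1560  a^+=0.6159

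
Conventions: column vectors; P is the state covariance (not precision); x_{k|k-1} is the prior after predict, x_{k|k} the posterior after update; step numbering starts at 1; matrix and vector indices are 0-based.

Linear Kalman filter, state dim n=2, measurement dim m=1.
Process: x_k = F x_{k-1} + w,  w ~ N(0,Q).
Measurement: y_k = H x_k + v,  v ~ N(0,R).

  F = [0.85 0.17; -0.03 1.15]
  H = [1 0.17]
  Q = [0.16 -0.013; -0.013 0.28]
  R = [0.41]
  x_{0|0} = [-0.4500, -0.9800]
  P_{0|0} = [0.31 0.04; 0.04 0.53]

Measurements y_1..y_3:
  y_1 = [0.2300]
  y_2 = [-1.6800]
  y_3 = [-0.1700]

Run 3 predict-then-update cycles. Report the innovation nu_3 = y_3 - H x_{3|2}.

step 1: x^-=[-0.5491, -1.1135]  P^-=[0.4109 0.1216; 0.1216 0.9784]  S=[0.8905]  K=[0.4846; 0.3234]  nu=[0.9684]  x^+=[-0.0798, -0.8004]  P^+=[0.2017 -0.0179; -0.0179 0.8853]
step 2: x^-=[-0.2039, -0.9180]  P^-=[0.3262 0.1375; 0.1375 1.4523]  S=[0.8249]  K=[0.4237; 0.4660]  nu=[-1.3200]  x^+=[-0.7633, -1.5332]  P^+=[0.1780 -0.0254; -0.0254 1.2732]
step 3: x^-=[-0.9094, -1.7402]  P^-=[0.3181 0.2067; 0.2067 1.9657]  S=[0.8552]  K=[0.4131; 0.6324]  nu=[1.0352]  x^+=[-0.4818, -1.0855]  P^+=[0.1722 -0.0167; -0.0167 1.6236]

innov = [1.0352]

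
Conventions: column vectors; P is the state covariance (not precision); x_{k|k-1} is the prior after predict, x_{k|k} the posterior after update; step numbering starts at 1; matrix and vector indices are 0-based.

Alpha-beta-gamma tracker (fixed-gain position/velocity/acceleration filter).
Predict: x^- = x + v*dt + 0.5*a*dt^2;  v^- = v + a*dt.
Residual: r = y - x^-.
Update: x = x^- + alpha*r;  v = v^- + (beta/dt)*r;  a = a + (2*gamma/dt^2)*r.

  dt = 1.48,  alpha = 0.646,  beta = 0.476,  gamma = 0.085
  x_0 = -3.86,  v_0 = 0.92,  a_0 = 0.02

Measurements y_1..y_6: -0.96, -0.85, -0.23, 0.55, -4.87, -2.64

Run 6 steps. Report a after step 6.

a_post = -0.3338

step 1: x_pred=-2.4765  r=1.5165  x^+=-1.4968  v^+=1.4373  a^+=0.1377
step 2: x_pred=0.7812  r=-1.6312  x^+=-0.2725  v^+=1.1165  a^+=0.0111
step 3: x_pred=1.3920  r=-1.6220  x^+=0.3442  v^+=0.6112  a^+=-0.1148
step 4: x_pred=1.1231  r=-0.5731  x^+=0.7529  v^+=0.2570  a^+=-0.1593
step 5: x_pred=0.9588  r=-5.8288  x^+=-2.8066  v^+=-1.8534  a^+=-0.6117
step 6: x_pred=-6.2195  r=3.5795  x^+=-3.9071  v^+=-1.6074  a^+=-0.3338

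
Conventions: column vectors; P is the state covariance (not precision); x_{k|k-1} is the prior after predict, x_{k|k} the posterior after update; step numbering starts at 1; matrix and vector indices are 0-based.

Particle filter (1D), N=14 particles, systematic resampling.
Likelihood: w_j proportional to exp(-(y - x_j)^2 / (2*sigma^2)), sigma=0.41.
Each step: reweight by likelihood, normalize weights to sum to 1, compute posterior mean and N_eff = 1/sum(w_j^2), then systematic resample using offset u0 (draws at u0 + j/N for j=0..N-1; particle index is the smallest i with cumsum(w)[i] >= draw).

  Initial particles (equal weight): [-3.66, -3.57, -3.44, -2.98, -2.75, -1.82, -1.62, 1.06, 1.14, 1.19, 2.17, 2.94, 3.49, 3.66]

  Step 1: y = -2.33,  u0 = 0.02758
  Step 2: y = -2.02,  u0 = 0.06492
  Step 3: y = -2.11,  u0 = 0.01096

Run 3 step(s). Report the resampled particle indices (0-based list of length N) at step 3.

resampled_idx = [0, 2, 3, 3, 4, 5, 6, 7, 8, 8, 9, 10, 11, 12]

step 1: w=[0.0032, 0.0064, 0.0160, 0.1776, 0.3694, 0.2880, 0.1394, 0.0000, 0.0000, 0.0000, 0.0000, 0.0000, 0.0000, 0.0000]  mean=-2.3848  Neff=3.6950  idx=[3, 3, 3, 4, 4, 4, 4, 4, 5, 5, 5, 5, 6, 6]
step 2: w=[0.0107, 0.0107, 0.0107, 0.0341, 0.0341, 0.0341, 0.0341, 0.0341, 0.1477, 0.1477, 0.1477, 0.1477, 0.1033, 0.1033]  mean=-1.9745  Neff=8.7150  idx=[3, 6, 8, 8, 9, 9, 9, 10, 10, 11, 11, 12, 13, 13]
step 3: w=[0.0326, 0.0326, 0.0859, 0.0859, 0.0859, 0.0859, 0.0859, 0.0859, 0.0859, 0.0859, 0.0859, 0.0540, 0.0540, 0.0540]  mean=-1.8483  Neff=12.9482  idx=[0, 2, 3, 3, 4, 5, 6, 7, 8, 8, 9, 10, 11, 12]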